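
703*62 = 43586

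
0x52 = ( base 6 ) 214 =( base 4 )1102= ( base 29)2O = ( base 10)82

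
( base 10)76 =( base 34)28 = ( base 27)2m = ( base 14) 56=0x4C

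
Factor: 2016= 2^5*3^2*7^1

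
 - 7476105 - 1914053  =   - 9390158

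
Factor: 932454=2^1*3^2*51803^1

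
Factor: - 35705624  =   - 2^3 * 4463203^1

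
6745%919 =312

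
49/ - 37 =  - 2  +  25/37 = - 1.32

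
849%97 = 73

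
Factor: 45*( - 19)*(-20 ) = 17100  =  2^2*3^2*5^2*19^1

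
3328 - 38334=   -  35006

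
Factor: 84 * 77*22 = 2^3*3^1*7^2*11^2 = 142296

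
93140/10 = 9314 = 9314.00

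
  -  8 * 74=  - 592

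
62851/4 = 62851/4 = 15712.75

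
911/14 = 911/14 = 65.07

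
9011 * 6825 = 61500075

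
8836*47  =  415292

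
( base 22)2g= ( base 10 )60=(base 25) 2a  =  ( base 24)2C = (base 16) 3c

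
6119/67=6119/67 = 91.33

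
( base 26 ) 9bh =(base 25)A5C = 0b1100011110011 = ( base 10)6387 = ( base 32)67j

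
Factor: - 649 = -11^1 *59^1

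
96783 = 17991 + 78792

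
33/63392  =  33/63392 =0.00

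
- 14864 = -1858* 8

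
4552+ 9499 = 14051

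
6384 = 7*912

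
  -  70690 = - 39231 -31459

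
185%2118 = 185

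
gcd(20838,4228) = 302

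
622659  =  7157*87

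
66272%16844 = 15740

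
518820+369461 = 888281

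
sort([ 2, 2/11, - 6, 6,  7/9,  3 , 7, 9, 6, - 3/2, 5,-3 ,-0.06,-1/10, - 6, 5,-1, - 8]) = [ - 8, - 6,-6, -3, - 3/2, - 1, - 1/10, - 0.06,2/11,7/9, 2, 3,5,  5,6,6, 7,9 ]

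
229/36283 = 229/36283 = 0.01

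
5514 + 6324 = 11838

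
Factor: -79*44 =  - 2^2 * 11^1 * 79^1 = -3476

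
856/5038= 428/2519=0.17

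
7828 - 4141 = 3687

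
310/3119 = 310/3119 = 0.10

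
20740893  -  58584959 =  - 37844066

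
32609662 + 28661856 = 61271518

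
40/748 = 10/187= 0.05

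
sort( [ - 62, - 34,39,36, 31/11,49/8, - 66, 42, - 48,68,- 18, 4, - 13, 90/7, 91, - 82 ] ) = [-82 , - 66 , - 62,  -  48 , - 34, - 18, - 13,31/11, 4, 49/8,90/7, 36, 39, 42, 68, 91]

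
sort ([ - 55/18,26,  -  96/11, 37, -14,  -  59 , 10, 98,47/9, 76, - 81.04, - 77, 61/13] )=[ - 81.04,-77, - 59,  -  14, - 96/11,-55/18  ,  61/13, 47/9, 10,26, 37, 76, 98]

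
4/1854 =2/927  =  0.00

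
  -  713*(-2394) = 1706922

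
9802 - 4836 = 4966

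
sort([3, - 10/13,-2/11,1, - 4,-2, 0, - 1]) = [ - 4,-2,  -  1,-10/13, - 2/11,0 , 1,  3 ]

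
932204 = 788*1183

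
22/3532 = 11/1766 = 0.01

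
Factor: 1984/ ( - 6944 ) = - 2^1 * 7^( - 1) = -  2/7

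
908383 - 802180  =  106203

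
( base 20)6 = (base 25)6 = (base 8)6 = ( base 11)6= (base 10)6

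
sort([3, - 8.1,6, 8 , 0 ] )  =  [ -8.1, 0, 3 , 6, 8]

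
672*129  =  86688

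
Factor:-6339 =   -  3^1*2113^1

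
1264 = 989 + 275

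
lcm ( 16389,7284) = 65556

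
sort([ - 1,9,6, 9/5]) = [ - 1,9/5,  6,9 ] 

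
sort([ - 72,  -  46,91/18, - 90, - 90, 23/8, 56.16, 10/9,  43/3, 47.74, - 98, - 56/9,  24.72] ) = [  -  98,-90, -90, - 72 , - 46, - 56/9,10/9,23/8, 91/18,43/3,24.72, 47.74, 56.16]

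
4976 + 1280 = 6256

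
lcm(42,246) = 1722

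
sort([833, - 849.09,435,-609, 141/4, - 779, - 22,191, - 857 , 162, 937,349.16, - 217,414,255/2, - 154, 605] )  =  [ - 857,  -  849.09, - 779,  -  609, - 217 , - 154,  -  22  ,  141/4, 255/2,162,191, 349.16,414,435, 605 , 833,937]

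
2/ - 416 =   -  1+ 207/208 = -0.00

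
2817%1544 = 1273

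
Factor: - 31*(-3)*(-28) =  -  2^2*3^1*7^1*31^1 = - 2604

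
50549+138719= 189268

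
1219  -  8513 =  -7294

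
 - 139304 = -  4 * 34826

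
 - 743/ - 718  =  1+25/718 = 1.03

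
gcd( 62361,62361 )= 62361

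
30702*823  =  25267746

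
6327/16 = 6327/16 = 395.44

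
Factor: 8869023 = 3^2 * 985447^1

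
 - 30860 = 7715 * (-4 )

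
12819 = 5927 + 6892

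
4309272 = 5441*792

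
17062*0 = 0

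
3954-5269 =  - 1315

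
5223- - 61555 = 66778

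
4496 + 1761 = 6257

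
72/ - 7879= -1 + 7807/7879 = - 0.01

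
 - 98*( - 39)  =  3822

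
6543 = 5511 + 1032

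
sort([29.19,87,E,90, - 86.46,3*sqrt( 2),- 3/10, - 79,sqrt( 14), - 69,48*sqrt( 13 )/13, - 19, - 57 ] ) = [-86.46, - 79, - 69, - 57, - 19,-3/10, E,sqrt( 14),3*sqrt ( 2 ),48*sqrt( 13 ) /13,29.19,87,  90]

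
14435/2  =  7217 +1/2= 7217.50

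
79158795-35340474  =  43818321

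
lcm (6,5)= 30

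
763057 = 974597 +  - 211540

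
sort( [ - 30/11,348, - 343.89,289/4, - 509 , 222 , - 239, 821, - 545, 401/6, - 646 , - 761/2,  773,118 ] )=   [ - 646,- 545, - 509, - 761/2,-343.89, - 239, - 30/11,  401/6,289/4,118,222 , 348, 773,821]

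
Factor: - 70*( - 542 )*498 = 2^3*3^1*5^1*7^1 * 83^1*271^1= 18894120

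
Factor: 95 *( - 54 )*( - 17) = 2^1*3^3 *5^1*17^1*19^1=87210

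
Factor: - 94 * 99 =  - 9306 = - 2^1*3^2 * 11^1* 47^1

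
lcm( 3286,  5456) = 289168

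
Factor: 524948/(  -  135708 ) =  - 3^( - 1)* 43^( - 1)*499^1 = - 499/129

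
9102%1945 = 1322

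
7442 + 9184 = 16626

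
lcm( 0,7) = 0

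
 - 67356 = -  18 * 3742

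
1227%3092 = 1227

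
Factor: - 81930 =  - 2^1*3^1 *5^1* 2731^1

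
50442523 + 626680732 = 677123255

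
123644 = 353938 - 230294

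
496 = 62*8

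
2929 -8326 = - 5397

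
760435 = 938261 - 177826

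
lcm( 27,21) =189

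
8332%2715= 187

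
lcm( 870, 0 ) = 0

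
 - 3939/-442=303/34 = 8.91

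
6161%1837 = 650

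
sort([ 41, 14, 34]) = [ 14, 34, 41]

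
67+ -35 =32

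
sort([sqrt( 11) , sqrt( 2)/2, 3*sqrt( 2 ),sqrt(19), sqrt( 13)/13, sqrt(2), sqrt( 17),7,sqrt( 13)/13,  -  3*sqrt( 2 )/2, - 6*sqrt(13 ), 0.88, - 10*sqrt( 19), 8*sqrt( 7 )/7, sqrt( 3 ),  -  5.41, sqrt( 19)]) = [ - 10*sqrt( 19), - 6*sqrt( 13 ),-5.41,  -  3*sqrt( 2)/2, sqrt( 13)/13,  sqrt(13)/13, sqrt( 2)/2, 0.88, sqrt(2 ) , sqrt( 3), 8*sqrt( 7) /7,sqrt ( 11),  sqrt (17 ),3 * sqrt( 2 ), sqrt( 19 ), sqrt( 19 ),7 ] 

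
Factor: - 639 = - 3^2*71^1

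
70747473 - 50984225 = 19763248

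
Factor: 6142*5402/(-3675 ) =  -2^2*3^(- 1)*5^(-2) *7^( - 2 )*37^2*73^1*83^1 = -33179084/3675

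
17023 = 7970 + 9053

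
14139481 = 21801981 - 7662500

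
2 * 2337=4674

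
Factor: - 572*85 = - 2^2 * 5^1 * 11^1*13^1*17^1  =  - 48620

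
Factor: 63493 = 63493^1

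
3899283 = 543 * 7181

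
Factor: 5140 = 2^2*5^1*257^1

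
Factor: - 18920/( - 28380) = 2^1 * 3^ ( - 1) = 2/3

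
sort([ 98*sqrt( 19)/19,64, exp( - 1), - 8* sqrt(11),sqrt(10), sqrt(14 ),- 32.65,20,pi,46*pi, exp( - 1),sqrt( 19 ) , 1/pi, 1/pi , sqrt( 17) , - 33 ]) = [ - 33,  -  32.65, - 8*sqrt(11 ), 1/pi,1/pi,exp(- 1),exp(-1 ) , pi , sqrt( 10 ) , sqrt(14 ), sqrt( 17 ),sqrt (19),20 , 98*sqrt(19) /19  ,  64, 46*pi ]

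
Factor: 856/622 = 2^2 * 107^1 * 311^( - 1) = 428/311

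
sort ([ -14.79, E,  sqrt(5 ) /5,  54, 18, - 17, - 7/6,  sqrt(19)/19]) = [ - 17 , - 14.79,-7/6,sqrt( 19)/19,sqrt ( 5 )/5, E,18,54 ]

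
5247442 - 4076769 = 1170673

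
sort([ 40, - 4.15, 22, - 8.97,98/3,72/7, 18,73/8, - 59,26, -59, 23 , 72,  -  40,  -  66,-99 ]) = [  -  99, - 66,-59,-59, - 40, - 8.97, - 4.15, 73/8, 72/7,18, 22, 23 , 26,98/3, 40, 72] 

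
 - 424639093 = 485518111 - 910157204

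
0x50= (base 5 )310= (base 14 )5a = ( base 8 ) 120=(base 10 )80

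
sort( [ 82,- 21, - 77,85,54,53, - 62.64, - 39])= [-77, - 62.64, - 39,  -  21,53,54, 82,85] 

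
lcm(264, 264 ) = 264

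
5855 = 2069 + 3786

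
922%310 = 302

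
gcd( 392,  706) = 2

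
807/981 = 269/327 = 0.82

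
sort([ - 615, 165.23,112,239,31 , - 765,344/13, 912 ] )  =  [ - 765,-615,  344/13,31,  112, 165.23, 239 , 912 ]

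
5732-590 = 5142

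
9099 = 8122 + 977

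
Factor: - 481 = -13^1*37^1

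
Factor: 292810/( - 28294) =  - 5^1*43^( - 1 )*89^1 = - 445/43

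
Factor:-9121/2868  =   - 2^( - 2)*3^( - 1 ) * 7^1* 239^( - 1)*1303^1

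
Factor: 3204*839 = 2688156 = 2^2*3^2*89^1 * 839^1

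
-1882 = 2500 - 4382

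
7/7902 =7/7902 = 0.00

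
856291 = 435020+421271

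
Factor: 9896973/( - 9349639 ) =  - 3^1 * 13^(- 1) *227^1*14533^1 *719203^( - 1)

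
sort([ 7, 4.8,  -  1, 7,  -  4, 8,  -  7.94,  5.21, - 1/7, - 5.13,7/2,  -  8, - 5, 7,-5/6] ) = [ - 8, - 7.94, - 5.13,  -  5,  -  4,  -  1, - 5/6, - 1/7,7/2,4.8 , 5.21, 7, 7, 7, 8] 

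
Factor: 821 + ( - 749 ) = 72 = 2^3* 3^2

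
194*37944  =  7361136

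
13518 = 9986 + 3532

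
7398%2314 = 456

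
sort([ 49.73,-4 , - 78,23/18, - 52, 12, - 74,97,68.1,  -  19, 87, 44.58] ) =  [ - 78,  -  74  , - 52,  -  19, - 4, 23/18,12 , 44.58,49.73,  68.1,87,97] 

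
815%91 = 87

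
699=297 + 402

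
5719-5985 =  - 266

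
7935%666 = 609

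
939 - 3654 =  - 2715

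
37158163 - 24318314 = 12839849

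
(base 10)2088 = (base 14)A92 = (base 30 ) 29I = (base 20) 548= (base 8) 4050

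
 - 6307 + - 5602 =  - 11909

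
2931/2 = 1465 + 1/2 = 1465.50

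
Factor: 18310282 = 2^1 * 157^1*58313^1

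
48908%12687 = 10847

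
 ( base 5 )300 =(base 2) 1001011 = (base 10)75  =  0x4B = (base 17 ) 47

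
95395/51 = 95395/51 =1870.49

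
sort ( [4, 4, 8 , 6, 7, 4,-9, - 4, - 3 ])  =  [-9, - 4 , - 3,4, 4,4 , 6,  7,8]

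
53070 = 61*870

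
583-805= - 222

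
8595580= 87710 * 98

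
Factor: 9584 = 2^4*599^1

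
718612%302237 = 114138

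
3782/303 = 12 + 146/303 = 12.48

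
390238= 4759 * 82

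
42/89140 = 21/44570 = 0.00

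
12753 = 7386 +5367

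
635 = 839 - 204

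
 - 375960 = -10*37596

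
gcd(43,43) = 43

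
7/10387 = 7/10387 = 0.00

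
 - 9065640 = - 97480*93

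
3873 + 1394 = 5267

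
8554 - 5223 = 3331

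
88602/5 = 88602/5 =17720.40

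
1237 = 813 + 424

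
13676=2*6838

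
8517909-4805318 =3712591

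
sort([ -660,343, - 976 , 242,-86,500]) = [ - 976,-660,-86, 242 , 343  ,  500] 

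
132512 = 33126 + 99386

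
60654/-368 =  - 30327/184 = - 164.82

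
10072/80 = 125 + 9/10  =  125.90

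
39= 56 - 17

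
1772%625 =522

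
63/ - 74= - 1+11/74 =- 0.85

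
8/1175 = 8/1175  =  0.01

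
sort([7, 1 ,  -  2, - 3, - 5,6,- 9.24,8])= [ - 9.24,  -  5, - 3,- 2,1, 6,7,8]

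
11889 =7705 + 4184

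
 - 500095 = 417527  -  917622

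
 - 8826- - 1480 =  -7346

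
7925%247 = 21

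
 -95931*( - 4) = 383724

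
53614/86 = 623 + 18/43 = 623.42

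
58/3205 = 58/3205=0.02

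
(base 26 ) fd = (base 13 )250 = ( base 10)403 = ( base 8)623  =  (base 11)337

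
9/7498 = 9/7498= 0.00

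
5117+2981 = 8098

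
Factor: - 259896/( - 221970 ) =884/755  =  2^2 * 5^( - 1)*13^1*17^1  *  151^( - 1)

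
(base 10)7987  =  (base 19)1327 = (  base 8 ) 17463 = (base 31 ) 89k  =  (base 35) 6I7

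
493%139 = 76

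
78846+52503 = 131349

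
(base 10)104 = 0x68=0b1101000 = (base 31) 3B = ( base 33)35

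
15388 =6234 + 9154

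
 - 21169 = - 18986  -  2183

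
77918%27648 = 22622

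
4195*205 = 859975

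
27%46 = 27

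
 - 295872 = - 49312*6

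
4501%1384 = 349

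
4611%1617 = 1377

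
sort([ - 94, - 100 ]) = [-100, - 94 ]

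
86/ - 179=  -  86/179 = -0.48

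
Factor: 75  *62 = 2^1*3^1*5^2* 31^1 = 4650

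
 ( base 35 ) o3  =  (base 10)843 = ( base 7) 2313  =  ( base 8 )1513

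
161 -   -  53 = 214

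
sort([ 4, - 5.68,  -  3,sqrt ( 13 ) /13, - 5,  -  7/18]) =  [ - 5.68,- 5, - 3, - 7/18,sqrt( 13)/13,4]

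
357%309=48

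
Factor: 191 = 191^1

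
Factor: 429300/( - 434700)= - 3^1*7^( - 1 ) * 23^( - 1 )*53^1 = -159/161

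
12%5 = 2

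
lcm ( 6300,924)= 69300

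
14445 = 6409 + 8036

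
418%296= 122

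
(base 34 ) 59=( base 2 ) 10110011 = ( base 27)6h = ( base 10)179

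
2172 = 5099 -2927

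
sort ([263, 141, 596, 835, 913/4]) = [ 141,913/4, 263, 596 , 835]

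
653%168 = 149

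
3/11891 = 3/11891= 0.00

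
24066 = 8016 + 16050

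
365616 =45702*8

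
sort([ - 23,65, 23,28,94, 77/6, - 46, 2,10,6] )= [ - 46, - 23,2,6 , 10,77/6, 23, 28,  65, 94]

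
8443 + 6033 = 14476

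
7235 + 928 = 8163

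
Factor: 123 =3^1*41^1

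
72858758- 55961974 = 16896784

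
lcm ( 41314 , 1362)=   123942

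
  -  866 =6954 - 7820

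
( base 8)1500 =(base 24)1AG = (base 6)3504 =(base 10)832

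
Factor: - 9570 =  - 2^1 * 3^1 * 5^1*11^1*29^1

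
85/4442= 85/4442 = 0.02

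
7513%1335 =838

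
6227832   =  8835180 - 2607348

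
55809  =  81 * 689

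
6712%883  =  531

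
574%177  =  43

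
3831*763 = 2923053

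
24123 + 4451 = 28574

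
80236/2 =40118=40118.00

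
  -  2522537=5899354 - 8421891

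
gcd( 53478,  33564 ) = 6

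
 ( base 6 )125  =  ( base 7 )104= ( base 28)1P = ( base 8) 65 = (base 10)53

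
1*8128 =8128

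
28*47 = 1316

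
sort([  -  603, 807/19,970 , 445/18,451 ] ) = [ - 603,445/18 , 807/19, 451,970] 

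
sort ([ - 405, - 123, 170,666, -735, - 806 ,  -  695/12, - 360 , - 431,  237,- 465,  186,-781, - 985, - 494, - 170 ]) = [ - 985, - 806, - 781, - 735 , - 494, - 465, -431, - 405 , - 360,-170, - 123 , - 695/12, 170,186,237,666 ]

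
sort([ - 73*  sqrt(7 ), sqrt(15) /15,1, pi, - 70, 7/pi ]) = [-73*sqrt( 7),-70, sqrt ( 15)/15,1, 7/pi,  pi] 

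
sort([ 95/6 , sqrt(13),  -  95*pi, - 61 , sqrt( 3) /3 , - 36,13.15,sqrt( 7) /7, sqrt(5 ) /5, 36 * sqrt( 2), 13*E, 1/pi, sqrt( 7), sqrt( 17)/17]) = [ - 95*pi, - 61, - 36, sqrt( 17 ) /17 , 1/pi,sqrt (7 )/7,sqrt( 5)/5 , sqrt( 3) /3,sqrt(7),sqrt( 13),13.15,  95/6,13*  E,  36*sqrt( 2)]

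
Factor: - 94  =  -2^1*47^1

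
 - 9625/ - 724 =13 + 213/724 =13.29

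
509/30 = 16 + 29/30=16.97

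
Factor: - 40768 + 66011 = 25243^1 = 25243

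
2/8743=2/8743=0.00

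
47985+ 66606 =114591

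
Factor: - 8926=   -  2^1*4463^1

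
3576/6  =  596 = 596.00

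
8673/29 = 299+2/29 = 299.07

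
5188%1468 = 784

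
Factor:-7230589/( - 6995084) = 2^(-2)  *  971^(-1)*1801^( - 1)*2411^1*2999^1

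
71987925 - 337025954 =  - 265038029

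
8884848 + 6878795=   15763643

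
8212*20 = 164240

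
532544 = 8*66568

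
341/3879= 341/3879 = 0.09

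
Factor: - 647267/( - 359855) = 5^( - 1) * 41^1 * 15787^1*71971^ (-1) 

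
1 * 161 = 161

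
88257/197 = 88257/197 = 448.01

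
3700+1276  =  4976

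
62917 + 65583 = 128500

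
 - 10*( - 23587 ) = 235870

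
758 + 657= 1415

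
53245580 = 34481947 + 18763633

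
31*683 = 21173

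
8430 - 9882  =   - 1452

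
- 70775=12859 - 83634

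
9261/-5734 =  - 9261/5734 = - 1.62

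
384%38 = 4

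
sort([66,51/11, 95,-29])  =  [ - 29 , 51/11, 66, 95 ]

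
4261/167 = 4261/167 = 25.51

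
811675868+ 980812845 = 1792488713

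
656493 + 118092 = 774585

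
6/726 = 1/121 = 0.01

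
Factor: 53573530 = 2^1* 5^1  *  5357353^1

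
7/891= 7/891 = 0.01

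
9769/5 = 9769/5 =1953.80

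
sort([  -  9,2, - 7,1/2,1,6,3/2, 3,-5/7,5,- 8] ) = [-9,  -  8,  -  7,-5/7,1/2,1,3/2,  2,3,5,  6]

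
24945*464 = 11574480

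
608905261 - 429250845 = 179654416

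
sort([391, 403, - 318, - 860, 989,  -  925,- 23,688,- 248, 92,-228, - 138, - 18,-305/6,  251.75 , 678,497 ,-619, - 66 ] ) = [ - 925, - 860, - 619, - 318,-248, - 228,- 138, - 66, - 305/6, - 23, - 18 , 92,251.75, 391, 403 , 497, 678,  688, 989]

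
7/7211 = 7/7211=0.00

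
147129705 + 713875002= 861004707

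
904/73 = 904/73 = 12.38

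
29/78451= 29/78451 = 0.00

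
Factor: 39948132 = 2^2*3^1 * 7^2 * 67939^1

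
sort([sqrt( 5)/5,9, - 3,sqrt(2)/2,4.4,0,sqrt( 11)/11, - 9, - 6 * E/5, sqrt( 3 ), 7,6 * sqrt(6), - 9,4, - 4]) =[ - 9, - 9,-4, - 6*E/5 , - 3,0,sqrt( 11)/11,  sqrt( 5)/5, sqrt( 2) /2,sqrt(3) , 4,4.4,7,9, 6 * sqrt (6)]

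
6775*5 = 33875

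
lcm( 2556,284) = 2556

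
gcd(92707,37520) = 1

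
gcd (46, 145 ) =1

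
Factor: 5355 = 3^2* 5^1 * 7^1*17^1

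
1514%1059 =455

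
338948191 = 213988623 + 124959568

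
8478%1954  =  662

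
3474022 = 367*9466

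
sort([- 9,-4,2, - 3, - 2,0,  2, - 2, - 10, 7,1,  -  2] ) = [-10, - 9, - 4,  -  3,-2,- 2,-2,0,1, 2,2,7]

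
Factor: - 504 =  - 2^3*3^2*7^1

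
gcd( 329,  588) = 7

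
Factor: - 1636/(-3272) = 1/2  =  2^ ( - 1 )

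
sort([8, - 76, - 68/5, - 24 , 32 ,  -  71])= [ - 76, - 71,-24, - 68/5, 8, 32]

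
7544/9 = 7544/9 = 838.22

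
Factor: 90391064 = 2^3*383^1 * 29501^1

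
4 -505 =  - 501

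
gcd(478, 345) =1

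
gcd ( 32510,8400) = 10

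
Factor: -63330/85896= - 2^ ( - 2) * 3^( - 1)*5^1 * 1193^( - 1)*2111^1 = - 10555/14316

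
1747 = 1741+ 6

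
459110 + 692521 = 1151631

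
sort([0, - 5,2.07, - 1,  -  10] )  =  [ - 10 , - 5,-1,0,2.07]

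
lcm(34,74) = 1258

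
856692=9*95188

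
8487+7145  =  15632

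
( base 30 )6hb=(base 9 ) 8108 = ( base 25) 9bl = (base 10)5921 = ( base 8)13441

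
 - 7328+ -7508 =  - 14836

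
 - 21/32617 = -21/32617 = - 0.00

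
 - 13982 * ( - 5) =69910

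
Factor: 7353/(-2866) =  - 2^ ( - 1) * 3^2 * 19^1 * 43^1*1433^ ( - 1) 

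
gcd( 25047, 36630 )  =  99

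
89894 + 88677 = 178571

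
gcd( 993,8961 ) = 3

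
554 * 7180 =3977720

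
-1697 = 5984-7681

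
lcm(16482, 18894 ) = 774654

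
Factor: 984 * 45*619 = 27409320  =  2^3*3^3*5^1 * 41^1 * 619^1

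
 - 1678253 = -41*40933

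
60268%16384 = 11116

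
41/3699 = 41/3699 = 0.01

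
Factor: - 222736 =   -  2^4*13921^1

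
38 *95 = 3610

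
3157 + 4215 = 7372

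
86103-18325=67778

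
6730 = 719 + 6011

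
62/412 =31/206= 0.15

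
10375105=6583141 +3791964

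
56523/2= 28261 + 1/2 = 28261.50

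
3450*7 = 24150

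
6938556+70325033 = 77263589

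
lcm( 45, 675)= 675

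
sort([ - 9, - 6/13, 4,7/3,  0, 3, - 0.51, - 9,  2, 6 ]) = [ - 9, - 9, - 0.51,-6/13, 0,  2,  7/3  ,  3,4,6 ] 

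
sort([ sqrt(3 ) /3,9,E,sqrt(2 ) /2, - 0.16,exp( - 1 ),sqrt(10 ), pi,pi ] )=[ - 0.16, exp(- 1 ),sqrt(3)/3,  sqrt(2 ) /2,E, pi, pi,sqrt( 10), 9]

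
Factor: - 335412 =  - 2^2*3^2*7^1* 11^3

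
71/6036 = 71/6036 = 0.01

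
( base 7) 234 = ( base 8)173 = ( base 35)3I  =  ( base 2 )1111011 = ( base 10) 123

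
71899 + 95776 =167675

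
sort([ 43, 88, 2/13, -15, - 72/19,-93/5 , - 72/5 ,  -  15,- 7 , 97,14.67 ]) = [- 93/5,-15, -15, - 72/5,  -  7, - 72/19 , 2/13,14.67, 43, 88  ,  97] 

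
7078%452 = 298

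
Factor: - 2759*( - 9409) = 25959431 = 31^1*89^1*97^2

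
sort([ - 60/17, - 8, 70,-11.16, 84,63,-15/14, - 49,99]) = [-49, - 11.16 ,  -  8 , -60/17, - 15/14,63,70,  84,  99] 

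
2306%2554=2306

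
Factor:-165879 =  - 3^2*7^1*2633^1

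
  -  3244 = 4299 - 7543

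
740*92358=68344920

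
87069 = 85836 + 1233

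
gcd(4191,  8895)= 3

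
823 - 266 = 557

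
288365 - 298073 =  - 9708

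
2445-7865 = -5420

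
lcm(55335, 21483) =1826055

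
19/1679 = 19/1679 = 0.01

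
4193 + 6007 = 10200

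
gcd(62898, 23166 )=66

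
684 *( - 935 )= - 639540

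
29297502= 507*57786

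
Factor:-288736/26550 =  - 144368/13275 = - 2^4*3^( - 2)*5^( - 2)*7^1 * 59^( - 1)*1289^1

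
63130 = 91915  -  28785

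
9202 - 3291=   5911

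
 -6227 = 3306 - 9533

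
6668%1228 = 528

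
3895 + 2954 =6849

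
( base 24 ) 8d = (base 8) 315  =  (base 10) 205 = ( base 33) 67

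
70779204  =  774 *91446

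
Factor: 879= 3^1*293^1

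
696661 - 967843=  - 271182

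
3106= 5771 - 2665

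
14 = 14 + 0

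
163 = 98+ 65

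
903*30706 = 27727518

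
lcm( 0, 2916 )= 0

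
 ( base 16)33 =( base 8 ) 63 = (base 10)51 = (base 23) 25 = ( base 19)2D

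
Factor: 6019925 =5^2*240797^1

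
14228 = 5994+8234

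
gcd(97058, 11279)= 1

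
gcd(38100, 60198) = 762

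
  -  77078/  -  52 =1482+7/26  =  1482.27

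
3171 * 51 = 161721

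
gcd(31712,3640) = 8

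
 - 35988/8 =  - 4499 + 1/2 = - 4498.50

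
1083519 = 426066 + 657453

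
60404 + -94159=-33755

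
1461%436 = 153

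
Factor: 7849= 47^1*167^1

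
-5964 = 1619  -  7583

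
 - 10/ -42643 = 10/42643 = 0.00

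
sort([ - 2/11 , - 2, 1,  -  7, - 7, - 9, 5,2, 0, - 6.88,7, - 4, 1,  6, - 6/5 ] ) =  [ - 9 ,-7,-7,-6.88,-4, - 2,  -  6/5, - 2/11,0, 1, 1,2 , 5,6, 7 ] 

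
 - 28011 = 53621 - 81632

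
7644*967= 7391748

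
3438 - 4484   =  - 1046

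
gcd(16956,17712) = 108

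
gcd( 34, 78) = 2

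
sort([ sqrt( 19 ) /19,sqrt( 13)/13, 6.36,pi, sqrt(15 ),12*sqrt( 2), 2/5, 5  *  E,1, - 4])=[- 4,  sqrt( 19) /19, sqrt(13)/13, 2/5,  1, pi , sqrt( 15), 6.36,5 *E,12*sqrt( 2 ) ]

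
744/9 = 82 + 2/3 = 82.67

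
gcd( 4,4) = 4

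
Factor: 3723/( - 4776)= -2^( - 3 ) * 17^1*73^1*199^( - 1) = - 1241/1592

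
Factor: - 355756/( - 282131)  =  604/479 = 2^2*151^1*479^( - 1) 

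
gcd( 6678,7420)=742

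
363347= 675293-311946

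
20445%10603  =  9842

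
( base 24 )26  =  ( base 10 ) 54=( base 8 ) 66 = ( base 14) 3C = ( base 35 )1j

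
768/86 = 384/43 = 8.93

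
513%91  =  58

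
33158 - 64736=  - 31578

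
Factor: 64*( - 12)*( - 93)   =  2^8*3^2*31^1 = 71424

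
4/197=4/197 = 0.02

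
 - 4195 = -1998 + -2197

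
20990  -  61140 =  - 40150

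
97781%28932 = 10985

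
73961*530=39199330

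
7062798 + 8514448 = 15577246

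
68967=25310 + 43657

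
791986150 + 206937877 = 998924027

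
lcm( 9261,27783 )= 27783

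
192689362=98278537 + 94410825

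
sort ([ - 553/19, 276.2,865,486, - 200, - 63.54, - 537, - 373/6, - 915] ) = [ - 915 , - 537, - 200 , - 63.54,- 373/6, - 553/19,276.2,  486,865] 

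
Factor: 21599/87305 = 5^( - 1 )*19^(  -  1 )*919^( - 1 )*21599^1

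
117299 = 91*1289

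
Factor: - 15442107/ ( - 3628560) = 5147369/1209520 = 2^ ( - 4)*5^( - 1) * 13^ ( - 1)*1163^( - 1)*5147369^1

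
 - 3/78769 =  - 3/78769 = - 0.00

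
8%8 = 0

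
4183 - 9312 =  - 5129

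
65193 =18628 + 46565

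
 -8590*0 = 0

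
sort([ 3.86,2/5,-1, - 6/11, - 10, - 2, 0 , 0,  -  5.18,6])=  [ - 10, - 5.18, - 2, -1, - 6/11 , 0, 0,2/5,3.86,6]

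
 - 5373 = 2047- 7420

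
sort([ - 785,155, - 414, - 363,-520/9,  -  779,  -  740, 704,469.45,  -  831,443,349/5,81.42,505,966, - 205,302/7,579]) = [ - 831, - 785, - 779 , - 740, - 414, - 363, - 205, - 520/9,302/7,349/5,81.42,155,  443,469.45, 505,579,704, 966]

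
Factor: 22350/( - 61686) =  - 3^( - 1)*5^2*23^( - 1) = -  25/69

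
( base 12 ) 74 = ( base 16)58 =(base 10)88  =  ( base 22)40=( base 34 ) 2K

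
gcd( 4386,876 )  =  6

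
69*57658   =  3978402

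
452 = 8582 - 8130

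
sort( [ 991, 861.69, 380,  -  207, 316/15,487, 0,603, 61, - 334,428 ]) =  [ -334, - 207, 0,316/15 , 61, 380 , 428,487, 603,861.69, 991]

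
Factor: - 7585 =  - 5^1*37^1*41^1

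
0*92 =0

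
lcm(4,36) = 36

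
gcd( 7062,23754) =642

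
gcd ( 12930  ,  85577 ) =1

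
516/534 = 86/89 = 0.97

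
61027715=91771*665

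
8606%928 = 254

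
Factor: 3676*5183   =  19052708 = 2^2*71^1*73^1* 919^1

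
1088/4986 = 544/2493=0.22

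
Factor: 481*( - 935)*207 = - 3^2*5^1*11^1 * 13^1*17^1*23^1*37^1  =  -93095145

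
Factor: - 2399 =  - 2399^1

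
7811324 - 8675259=  -  863935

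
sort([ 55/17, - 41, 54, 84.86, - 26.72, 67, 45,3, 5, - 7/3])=[ - 41,- 26.72,  -  7/3, 3  ,  55/17, 5, 45, 54, 67, 84.86]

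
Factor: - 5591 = -5591^1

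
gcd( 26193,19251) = 3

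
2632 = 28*94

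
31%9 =4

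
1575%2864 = 1575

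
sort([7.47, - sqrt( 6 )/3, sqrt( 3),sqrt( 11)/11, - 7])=[ - 7,-sqrt( 6 )/3, sqrt( 11 ) /11,sqrt(3 ),7.47 ] 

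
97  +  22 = 119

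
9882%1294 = 824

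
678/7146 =113/1191 =0.09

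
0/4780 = 0 = 0.00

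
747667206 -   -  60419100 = 808086306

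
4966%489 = 76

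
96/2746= 48/1373= 0.03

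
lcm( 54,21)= 378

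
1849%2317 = 1849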